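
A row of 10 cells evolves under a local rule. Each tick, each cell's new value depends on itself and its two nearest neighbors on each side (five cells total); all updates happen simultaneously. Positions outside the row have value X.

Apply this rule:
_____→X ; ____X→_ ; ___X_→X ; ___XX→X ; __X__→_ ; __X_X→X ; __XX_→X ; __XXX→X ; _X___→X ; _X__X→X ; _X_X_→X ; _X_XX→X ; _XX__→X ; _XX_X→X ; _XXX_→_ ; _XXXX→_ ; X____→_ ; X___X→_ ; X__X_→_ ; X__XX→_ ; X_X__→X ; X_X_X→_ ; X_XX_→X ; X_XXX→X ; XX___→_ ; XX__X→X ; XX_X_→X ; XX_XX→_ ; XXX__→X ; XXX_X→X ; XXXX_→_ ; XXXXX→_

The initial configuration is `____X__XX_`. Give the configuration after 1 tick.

___X_X_XX_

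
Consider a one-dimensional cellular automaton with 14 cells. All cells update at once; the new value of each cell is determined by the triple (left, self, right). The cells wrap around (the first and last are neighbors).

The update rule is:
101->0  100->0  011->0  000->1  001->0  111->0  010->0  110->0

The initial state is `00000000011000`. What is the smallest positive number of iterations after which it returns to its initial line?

2

11111111000011
00000000011000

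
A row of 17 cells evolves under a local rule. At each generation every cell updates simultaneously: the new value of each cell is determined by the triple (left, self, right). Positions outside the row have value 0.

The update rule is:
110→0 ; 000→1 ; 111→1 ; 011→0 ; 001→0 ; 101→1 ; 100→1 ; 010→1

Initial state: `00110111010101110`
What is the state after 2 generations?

11101111011101111

10001010111110101
11101111011101111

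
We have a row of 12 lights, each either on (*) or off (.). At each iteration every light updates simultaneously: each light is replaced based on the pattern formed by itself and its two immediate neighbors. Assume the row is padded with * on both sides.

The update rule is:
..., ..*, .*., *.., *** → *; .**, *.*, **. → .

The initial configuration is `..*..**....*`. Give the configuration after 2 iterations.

*****..****.
****.**.**..

****.**.**..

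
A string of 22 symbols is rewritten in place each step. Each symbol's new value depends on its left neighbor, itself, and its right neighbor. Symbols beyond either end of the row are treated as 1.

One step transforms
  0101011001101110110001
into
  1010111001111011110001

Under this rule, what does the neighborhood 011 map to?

1

At position 5 the neighborhood is 011; the next row has 1 there.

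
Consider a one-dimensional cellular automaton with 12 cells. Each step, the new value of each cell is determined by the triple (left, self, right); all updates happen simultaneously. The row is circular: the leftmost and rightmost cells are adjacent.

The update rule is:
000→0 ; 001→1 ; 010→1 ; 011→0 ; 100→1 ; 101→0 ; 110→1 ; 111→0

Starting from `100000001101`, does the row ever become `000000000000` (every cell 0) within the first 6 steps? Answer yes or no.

step 1: 110000010100
step 2: 011000110111
step 3: 001101010001
step 4: 110101011011
step 5: 010101001000
step 6: 110101111100
step 6 is 110101111100, still not uniform 0

no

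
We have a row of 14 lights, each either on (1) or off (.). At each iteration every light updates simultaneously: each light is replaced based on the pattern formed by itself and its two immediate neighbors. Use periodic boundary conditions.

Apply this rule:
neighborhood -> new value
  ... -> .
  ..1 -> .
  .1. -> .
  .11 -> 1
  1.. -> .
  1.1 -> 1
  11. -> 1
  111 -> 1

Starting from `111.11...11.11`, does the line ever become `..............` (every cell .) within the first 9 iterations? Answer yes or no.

111111...11111
111111...11111  (fixed point — unchanged through iteration 9)
iteration 9 is 111111...11111, still not uniform .

no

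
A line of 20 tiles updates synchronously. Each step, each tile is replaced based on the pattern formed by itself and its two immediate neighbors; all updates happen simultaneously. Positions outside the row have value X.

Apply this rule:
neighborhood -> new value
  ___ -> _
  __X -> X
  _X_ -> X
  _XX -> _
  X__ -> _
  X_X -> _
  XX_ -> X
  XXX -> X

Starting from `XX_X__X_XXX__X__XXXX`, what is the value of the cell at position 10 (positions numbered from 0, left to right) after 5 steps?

XX_X_XX__XX_XX_X_XXX
XX_X__X_X_X__X_X__XX
XX_X_XX_X_X_XX_X_X_X
XX_X__X_X_X__X_X_X__
XX_X_XX_X_X_XX_X_X_X
position 10 holds X

X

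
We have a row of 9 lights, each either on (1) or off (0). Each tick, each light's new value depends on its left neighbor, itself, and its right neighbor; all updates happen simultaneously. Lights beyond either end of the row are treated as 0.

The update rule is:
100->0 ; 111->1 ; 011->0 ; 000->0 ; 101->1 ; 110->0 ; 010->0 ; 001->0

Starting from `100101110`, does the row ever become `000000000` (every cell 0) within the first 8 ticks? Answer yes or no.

tick 1: 000010100
tick 2: 000001000
tick 3: 000000000
all cells are 0 at tick 3

yes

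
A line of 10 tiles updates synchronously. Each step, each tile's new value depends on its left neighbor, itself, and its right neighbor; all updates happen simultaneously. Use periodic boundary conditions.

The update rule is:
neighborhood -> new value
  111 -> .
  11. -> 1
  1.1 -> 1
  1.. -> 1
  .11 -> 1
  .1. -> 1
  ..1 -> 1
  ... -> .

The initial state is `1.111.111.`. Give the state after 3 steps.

111.111.11
..111.111.
.11.111.11

.11.111.11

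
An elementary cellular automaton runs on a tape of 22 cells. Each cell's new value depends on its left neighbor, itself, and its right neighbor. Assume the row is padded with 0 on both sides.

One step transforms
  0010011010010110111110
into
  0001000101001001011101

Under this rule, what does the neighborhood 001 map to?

At position 1 the neighborhood is 001; the next row has 0 there.

0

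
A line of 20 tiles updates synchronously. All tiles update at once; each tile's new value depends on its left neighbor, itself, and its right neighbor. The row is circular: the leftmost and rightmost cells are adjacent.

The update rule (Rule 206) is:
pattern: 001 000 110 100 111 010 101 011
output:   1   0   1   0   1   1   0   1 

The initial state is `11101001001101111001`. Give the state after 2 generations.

11101011011101111011
11101011011101111011

11101011011101111011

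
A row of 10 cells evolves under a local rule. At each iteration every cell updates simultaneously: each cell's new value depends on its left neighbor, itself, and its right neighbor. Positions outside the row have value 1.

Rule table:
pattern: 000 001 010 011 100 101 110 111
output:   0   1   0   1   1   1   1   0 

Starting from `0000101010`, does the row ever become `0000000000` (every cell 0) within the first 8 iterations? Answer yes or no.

1001010101
1110101011
0011010110
1111101111
0000111000
1001101101
1111111111
0000000000
all cells are 0 at iteration 8

yes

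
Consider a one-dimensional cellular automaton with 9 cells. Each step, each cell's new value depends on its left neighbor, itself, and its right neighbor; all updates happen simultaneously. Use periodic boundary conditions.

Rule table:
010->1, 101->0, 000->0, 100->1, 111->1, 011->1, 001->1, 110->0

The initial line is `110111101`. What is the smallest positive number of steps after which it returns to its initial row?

18

100111001
011110111
011100110
111011101
110011001
101110111
001100111
111011110
110011100
101111011
001110011
111101110
111001100
110111011
100110011
011101111
011001110
110111101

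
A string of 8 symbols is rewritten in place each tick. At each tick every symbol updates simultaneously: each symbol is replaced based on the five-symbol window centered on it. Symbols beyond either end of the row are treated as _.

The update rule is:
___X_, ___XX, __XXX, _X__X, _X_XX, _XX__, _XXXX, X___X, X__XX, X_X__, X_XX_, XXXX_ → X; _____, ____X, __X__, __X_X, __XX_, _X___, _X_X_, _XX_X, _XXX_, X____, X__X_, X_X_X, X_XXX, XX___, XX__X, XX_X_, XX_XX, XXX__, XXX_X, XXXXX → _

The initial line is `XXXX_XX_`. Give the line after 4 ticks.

XXX__XX_
X___X_X_
__XX__X_
_X_X____

_X_X____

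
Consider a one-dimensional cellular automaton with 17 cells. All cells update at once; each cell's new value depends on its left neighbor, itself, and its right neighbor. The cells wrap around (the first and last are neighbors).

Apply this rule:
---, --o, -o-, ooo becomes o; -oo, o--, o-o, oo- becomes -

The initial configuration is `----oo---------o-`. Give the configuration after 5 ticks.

oo-o---o---o--oo-

oooo---ooooooooo-
-oo--oo-ooooooo--
o---o----ooooo--o
--ooo-ooo-ooo--o-
oo-o---o---o--oo-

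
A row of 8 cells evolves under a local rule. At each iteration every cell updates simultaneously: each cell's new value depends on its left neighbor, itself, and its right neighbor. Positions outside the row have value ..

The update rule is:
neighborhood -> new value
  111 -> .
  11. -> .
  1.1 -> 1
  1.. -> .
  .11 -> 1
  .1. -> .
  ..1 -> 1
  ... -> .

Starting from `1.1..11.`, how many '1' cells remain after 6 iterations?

1

.1..11..
1..11...
..11....
.11.....
11......
1.......
count of 1: 1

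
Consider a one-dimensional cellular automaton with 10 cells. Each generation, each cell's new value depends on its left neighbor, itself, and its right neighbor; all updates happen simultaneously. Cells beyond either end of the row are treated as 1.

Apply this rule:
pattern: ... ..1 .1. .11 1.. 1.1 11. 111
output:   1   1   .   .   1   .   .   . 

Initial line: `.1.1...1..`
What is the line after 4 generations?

1111......

generation 1: ....111.11
generation 2: 1111......
generation 3: ....111111
generation 4: 1111......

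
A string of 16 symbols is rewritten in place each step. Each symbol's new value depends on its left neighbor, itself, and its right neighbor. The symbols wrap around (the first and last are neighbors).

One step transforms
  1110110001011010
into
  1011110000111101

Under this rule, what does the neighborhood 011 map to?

At position 0 the neighborhood is 011; the next row has 1 there.

1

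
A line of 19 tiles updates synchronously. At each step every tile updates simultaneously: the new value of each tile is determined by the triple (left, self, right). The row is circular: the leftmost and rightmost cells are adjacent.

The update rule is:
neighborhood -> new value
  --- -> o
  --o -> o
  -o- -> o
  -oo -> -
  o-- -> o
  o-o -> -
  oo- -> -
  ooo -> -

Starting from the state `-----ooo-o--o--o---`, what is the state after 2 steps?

ooooo----oooooooooo
-----oooo----------

-----oooo----------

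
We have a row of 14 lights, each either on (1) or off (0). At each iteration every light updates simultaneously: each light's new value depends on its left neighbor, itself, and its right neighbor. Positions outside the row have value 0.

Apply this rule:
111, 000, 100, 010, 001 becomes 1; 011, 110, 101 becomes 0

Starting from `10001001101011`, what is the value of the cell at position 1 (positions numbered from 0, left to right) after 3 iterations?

11111110001000
01111101111111
10111000111110
position 1 holds 0

0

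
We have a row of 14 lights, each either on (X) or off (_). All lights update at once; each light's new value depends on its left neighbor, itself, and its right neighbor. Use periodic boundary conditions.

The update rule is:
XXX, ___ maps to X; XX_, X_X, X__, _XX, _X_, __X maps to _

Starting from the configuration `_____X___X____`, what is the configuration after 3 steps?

step 1: XXXX___X___XXX
step 2: XXX__X___X__XX
step 3: XX_____X_____X

XX_____X_____X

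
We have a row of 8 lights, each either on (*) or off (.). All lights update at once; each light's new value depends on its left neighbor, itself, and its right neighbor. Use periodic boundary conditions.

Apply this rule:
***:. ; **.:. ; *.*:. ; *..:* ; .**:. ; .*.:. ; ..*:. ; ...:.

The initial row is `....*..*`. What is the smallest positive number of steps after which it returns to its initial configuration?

*....*..
.*....*.
..*....*
*..*....
.*..*...
..*..*..
...*..*.
....*..*

8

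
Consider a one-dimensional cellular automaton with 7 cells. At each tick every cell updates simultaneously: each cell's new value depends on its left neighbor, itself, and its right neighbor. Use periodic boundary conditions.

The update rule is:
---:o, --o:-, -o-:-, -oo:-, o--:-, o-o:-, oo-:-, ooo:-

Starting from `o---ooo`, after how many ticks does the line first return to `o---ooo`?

--o----
o---ooo

2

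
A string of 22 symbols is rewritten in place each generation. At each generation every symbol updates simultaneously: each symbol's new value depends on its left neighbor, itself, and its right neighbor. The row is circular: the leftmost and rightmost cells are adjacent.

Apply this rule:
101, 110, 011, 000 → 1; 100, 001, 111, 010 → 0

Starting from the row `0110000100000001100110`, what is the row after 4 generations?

0110110001111101100110
0111110101000111100110
0100011010010100100110
0001011100001000000110

0001011100001000000110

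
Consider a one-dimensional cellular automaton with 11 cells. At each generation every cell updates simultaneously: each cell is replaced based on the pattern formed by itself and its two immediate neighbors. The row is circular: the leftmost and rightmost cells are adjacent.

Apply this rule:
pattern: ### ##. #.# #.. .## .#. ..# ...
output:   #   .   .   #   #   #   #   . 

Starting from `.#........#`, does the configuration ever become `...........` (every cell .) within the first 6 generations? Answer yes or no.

.##......##
.#.#....##.
##.##..##.#
#..#.###..#
.###.##.###
.##..#..##.
generation 6 is .##..#..##., still not uniform .

no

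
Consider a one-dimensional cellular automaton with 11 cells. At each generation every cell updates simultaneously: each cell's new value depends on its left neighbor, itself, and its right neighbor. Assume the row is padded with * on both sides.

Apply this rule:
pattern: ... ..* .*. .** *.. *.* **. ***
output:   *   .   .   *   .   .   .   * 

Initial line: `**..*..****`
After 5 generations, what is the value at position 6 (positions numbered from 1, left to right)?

generation 1: *......****
generation 2: ..****.****
generation 3: ..***..****
generation 4: ..**...****
generation 5: ..*..*.****
position 6 holds *

*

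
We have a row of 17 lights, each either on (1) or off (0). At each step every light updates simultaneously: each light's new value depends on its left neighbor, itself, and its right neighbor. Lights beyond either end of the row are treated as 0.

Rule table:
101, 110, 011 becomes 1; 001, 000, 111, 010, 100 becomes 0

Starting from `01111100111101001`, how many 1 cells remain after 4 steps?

2

step 1: 01000100100110000
step 2: 00000000000110000
step 3: 00000000000110000  (fixed point — unchanged through step 4)
count of 1: 2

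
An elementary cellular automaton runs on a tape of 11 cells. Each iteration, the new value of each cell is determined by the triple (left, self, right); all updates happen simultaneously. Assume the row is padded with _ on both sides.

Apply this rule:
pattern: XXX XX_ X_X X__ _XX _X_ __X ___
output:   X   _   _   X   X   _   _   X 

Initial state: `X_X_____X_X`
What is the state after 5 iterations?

___XXXX____
XX_XXX_XXXX
X__XX__XXX_
_X_X_X_XX_X
_______X___

_______X___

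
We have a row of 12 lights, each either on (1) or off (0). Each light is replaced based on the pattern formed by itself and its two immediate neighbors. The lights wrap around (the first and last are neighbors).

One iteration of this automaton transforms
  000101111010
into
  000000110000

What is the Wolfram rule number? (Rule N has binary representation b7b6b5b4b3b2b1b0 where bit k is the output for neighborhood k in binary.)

128

position 6: 111 → 1  (bit 7 = 1)
position 8: 110 → 0  (bit 6 = 0)
position 4: 101 → 0  (bit 5 = 0)
position 11: 100 → 0  (bit 4 = 0)
position 5: 011 → 0  (bit 3 = 0)
position 3: 010 → 0  (bit 2 = 0)
position 2: 001 → 0  (bit 1 = 0)
position 0: 000 → 0  (bit 0 = 0)
bits b7..b0 = 10000000 = 128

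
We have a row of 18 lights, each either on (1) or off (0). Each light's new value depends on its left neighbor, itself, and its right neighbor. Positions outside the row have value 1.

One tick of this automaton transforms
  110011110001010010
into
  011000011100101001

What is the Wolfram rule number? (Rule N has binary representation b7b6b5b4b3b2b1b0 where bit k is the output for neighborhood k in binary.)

113

position 0: 111 → 0  (bit 7 = 0)
position 1: 110 → 1  (bit 6 = 1)
position 12: 101 → 1  (bit 5 = 1)
position 2: 100 → 1  (bit 4 = 1)
position 4: 011 → 0  (bit 3 = 0)
position 11: 010 → 0  (bit 2 = 0)
position 3: 001 → 0  (bit 1 = 0)
position 9: 000 → 1  (bit 0 = 1)
bits b7..b0 = 01110001 = 113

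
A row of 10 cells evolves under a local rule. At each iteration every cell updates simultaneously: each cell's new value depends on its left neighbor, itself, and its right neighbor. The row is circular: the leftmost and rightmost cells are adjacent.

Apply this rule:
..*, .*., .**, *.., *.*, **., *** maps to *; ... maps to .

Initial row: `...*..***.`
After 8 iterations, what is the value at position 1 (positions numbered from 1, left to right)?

iteration 1: ..********
iteration 2: **********
iteration 3: **********  (fixed point — unchanged through iteration 8)
position 1 holds *

*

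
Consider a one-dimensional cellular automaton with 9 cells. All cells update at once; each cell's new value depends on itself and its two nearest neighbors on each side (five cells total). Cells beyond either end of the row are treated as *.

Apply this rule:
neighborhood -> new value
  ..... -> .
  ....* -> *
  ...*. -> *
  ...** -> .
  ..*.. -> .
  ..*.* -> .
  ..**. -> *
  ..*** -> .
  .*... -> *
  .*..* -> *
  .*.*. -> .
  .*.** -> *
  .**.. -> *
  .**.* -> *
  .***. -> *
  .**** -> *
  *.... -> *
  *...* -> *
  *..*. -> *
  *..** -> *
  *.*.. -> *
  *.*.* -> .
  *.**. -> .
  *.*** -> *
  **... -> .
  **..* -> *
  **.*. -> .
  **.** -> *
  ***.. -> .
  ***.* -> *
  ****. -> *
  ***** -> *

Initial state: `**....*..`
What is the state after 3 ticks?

*..***.**
.**.*****
*.*******

*.*******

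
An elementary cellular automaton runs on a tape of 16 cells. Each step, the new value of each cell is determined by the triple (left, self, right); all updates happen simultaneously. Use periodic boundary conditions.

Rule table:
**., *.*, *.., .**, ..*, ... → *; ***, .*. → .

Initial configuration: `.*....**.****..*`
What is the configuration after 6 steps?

.........****...

*.********..***.
.**......****.**
**********..****
.........****...
**********..****  (repeats step 3; period 2)
step 6: .........****...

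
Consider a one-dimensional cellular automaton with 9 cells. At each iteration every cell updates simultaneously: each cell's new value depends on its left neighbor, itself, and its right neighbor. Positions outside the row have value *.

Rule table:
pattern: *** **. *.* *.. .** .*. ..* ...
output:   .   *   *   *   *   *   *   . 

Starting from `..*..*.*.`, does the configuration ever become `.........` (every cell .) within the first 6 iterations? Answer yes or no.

iteration 1: *********
iteration 2: .........
all cells are . at iteration 2

yes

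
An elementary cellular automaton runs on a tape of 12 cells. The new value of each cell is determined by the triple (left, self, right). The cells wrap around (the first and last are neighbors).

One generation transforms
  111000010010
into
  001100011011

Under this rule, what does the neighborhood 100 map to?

At position 3 the neighborhood is 100; the next row has 1 there.

1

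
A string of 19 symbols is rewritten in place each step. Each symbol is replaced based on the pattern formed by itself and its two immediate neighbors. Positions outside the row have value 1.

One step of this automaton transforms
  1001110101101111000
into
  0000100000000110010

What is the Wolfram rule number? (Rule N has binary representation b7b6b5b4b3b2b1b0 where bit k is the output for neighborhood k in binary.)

129

position 4: 111 → 1  (bit 7 = 1)
position 0: 110 → 0  (bit 6 = 0)
position 6: 101 → 0  (bit 5 = 0)
position 1: 100 → 0  (bit 4 = 0)
position 3: 011 → 0  (bit 3 = 0)
position 7: 010 → 0  (bit 2 = 0)
position 2: 001 → 0  (bit 1 = 0)
position 17: 000 → 1  (bit 0 = 1)
bits b7..b0 = 10000001 = 129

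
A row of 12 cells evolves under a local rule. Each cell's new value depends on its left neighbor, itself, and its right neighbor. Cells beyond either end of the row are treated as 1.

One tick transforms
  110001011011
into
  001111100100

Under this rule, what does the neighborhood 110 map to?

At position 1 the neighborhood is 110; the next row has 0 there.

0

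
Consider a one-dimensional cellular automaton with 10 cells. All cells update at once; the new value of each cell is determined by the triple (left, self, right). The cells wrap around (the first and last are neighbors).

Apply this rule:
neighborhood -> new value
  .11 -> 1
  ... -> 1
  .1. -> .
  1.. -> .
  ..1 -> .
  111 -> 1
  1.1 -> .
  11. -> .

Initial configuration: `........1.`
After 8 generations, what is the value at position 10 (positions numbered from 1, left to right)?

1111111...
111111..1.
11111.....
1111..111.
111...11..
11..1.1...
1.......1.
..11111...
position 10 holds .

.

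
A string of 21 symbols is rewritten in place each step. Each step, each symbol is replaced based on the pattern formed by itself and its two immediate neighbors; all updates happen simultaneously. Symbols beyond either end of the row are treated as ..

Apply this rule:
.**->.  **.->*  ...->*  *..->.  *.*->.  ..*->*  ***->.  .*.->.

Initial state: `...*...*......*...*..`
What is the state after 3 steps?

**........***........

step 1: ***..**..*****..**..*
step 2: ..*.*.*.*....*.*.*.*.
step 3: **........***........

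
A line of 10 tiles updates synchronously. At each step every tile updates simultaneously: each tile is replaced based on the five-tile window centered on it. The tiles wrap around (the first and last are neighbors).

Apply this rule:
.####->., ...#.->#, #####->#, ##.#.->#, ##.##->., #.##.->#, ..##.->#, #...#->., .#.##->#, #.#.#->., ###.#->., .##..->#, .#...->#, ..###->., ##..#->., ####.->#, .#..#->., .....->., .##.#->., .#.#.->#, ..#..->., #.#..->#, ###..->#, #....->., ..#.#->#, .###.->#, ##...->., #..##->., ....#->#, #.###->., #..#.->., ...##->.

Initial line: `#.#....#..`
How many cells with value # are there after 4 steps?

4

####.##...
..#..##...
##...##...
##...##...
count of #: 4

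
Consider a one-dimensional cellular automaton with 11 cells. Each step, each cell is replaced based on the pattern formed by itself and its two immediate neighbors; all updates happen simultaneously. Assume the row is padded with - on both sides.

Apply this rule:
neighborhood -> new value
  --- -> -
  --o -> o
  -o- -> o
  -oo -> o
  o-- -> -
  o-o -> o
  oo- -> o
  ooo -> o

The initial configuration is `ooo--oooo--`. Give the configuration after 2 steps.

ooo-ooooo--
ooooooooo--

ooooooooo--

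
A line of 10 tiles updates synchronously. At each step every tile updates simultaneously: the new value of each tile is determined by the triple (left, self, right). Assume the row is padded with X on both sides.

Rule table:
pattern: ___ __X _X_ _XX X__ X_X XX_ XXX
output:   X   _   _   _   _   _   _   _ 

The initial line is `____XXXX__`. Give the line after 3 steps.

step 1: _XX_______
step 2: ____XXXXX_
step 3: _XX_______

_XX_______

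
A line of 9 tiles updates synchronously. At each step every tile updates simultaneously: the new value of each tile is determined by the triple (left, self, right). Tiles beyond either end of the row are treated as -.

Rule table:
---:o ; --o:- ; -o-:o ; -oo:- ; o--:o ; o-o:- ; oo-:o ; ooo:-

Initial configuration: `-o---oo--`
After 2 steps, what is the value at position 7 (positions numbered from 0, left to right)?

step 1: -ooo--ooo
step 2: ---oo---o
position 7 holds -

-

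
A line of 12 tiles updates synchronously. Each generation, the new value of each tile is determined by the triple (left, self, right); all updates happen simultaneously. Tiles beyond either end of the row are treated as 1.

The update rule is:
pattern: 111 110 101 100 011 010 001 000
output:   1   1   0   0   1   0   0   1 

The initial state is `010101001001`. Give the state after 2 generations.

generation 1: 000000000001
generation 2: 011111111101

011111111101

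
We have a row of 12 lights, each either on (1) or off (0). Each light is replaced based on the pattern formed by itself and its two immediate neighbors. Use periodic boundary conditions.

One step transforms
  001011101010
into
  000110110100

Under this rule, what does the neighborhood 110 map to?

1

At position 6 the neighborhood is 110; the next row has 1 there.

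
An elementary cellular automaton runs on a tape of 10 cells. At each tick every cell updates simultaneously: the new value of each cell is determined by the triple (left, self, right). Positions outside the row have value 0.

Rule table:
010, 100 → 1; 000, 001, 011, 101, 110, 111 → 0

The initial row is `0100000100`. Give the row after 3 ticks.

tick 1: 0110000110
tick 2: 0001000001
tick 3: 0001100001

0001100001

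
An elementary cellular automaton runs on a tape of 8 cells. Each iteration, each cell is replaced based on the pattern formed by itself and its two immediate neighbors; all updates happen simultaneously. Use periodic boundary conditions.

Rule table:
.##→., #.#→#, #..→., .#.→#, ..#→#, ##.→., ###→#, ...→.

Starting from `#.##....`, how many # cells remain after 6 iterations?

2

##.....#
#.....#.
#....###
....#.##
...###..
..#.#...
count of #: 2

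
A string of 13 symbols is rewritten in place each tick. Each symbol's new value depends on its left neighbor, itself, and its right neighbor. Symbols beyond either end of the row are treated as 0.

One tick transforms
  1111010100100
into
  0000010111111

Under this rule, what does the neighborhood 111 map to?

At position 1 the neighborhood is 111; the next row has 0 there.

0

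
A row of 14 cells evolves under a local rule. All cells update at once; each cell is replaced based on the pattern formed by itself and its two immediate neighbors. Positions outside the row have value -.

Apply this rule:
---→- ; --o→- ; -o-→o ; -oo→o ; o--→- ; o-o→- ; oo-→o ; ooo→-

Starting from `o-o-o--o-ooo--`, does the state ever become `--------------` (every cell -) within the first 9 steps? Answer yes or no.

o-o-o--o-o-o--
o-o-o--o-o-o--  (fixed point — unchanged through step 9)
step 9 is o-o-o--o-o-o--, still not uniform -

no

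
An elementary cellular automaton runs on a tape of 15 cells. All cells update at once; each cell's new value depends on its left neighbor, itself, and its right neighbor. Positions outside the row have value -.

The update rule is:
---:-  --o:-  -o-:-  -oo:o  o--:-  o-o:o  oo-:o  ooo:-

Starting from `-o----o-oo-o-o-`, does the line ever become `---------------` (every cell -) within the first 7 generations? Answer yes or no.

-------oooo-o--
-------o--oo---
----------oo---
----------oo---  (fixed point — unchanged through generation 7)
generation 7 is ----------oo---, still not uniform -

no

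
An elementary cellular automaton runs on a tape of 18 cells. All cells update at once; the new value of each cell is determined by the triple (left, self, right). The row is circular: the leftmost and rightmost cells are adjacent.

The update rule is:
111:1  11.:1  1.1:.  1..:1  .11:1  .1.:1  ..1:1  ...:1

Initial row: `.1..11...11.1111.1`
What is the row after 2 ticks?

tick 1: .1111111111.1111.1
tick 2: .1111111111.1111.1

.1111111111.1111.1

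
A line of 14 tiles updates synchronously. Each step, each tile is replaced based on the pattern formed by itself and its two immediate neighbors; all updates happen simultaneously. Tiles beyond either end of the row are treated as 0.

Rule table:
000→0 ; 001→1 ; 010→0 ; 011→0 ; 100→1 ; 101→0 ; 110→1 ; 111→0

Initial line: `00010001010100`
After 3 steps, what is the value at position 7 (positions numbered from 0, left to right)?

00101010000010
01000001000101
10100010101000
position 7 holds 0

0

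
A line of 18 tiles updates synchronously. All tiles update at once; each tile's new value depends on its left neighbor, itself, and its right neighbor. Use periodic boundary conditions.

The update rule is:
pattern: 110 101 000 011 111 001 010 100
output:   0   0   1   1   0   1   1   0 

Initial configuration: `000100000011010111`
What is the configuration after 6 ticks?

010111000100000011

011101111110010100
110001000000110101
000111011111100101
011100010000001101
010001110111111001
010111000100000011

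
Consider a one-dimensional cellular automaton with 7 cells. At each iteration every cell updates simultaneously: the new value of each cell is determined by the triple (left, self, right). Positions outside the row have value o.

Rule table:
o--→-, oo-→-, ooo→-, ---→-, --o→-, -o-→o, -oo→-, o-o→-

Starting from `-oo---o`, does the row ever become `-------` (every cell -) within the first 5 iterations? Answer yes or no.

yes

iteration 1: -------
all cells are - at iteration 1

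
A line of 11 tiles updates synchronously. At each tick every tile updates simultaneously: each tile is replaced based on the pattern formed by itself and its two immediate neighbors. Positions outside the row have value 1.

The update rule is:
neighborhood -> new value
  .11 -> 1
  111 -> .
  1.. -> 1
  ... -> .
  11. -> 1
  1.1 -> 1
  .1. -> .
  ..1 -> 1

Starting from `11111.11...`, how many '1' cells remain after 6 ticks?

....11111.1
1..11...111
111111.11..
.....111111
1...11.....
11.1111...1
count of 1: 7

7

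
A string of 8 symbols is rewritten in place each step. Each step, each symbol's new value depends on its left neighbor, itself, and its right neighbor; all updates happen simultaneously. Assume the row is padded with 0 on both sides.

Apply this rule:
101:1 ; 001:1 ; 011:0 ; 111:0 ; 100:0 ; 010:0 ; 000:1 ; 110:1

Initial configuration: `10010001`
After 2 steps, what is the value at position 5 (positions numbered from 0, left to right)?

0

00100110
11001010
position 5 holds 0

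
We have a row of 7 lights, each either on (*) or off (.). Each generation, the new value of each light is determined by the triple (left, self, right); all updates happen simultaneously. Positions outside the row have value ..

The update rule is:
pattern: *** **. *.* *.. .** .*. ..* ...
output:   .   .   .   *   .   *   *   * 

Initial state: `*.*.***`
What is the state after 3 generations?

*......

*.*....
*.*****
*......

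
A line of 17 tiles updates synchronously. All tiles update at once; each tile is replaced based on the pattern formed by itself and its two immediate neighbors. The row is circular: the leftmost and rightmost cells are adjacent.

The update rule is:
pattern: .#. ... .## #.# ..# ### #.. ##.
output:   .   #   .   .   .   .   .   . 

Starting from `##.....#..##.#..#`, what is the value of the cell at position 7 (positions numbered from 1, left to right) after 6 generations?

generation 1: ...###...........
generation 2: ##.....##########
generation 3: ...###...........  (repeats generation 1; period 2)
generation 6: ##.....##########
position 7 holds .

.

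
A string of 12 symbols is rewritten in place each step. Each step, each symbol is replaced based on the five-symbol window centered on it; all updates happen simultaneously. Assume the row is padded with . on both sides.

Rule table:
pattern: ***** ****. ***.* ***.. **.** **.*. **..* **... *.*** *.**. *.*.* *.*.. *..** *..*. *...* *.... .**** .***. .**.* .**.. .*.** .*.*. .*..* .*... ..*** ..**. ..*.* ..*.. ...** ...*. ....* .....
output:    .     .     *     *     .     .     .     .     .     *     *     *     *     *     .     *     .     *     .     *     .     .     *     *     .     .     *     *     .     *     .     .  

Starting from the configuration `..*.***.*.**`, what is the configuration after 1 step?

.**..**.*.**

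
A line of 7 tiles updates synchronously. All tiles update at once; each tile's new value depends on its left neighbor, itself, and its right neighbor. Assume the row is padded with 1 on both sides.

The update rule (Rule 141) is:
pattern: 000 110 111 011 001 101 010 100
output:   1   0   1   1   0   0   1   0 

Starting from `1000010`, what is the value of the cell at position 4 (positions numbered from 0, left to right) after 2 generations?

0

generation 1: 0011010
generation 2: 0010010
position 4 holds 0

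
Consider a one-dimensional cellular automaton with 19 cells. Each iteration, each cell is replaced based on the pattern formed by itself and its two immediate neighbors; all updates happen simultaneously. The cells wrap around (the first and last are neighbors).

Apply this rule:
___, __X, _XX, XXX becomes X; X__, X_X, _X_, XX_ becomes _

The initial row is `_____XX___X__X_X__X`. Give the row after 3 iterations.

XXXX__XX__X__XXX__X

_XXXXX__XX__X____X_
XXXXX__XX__X__XXX__
XXXX__XX__X__XXX__X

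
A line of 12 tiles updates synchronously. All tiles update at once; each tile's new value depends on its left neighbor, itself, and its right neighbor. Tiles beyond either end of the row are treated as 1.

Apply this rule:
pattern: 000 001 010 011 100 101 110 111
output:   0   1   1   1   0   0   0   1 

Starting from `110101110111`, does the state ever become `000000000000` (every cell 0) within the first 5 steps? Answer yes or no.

step 1: 100101100111
step 2: 001101001111
step 3: 011001011111
step 4: 010011011111
step 5: 010110011111
step 5 is 010110011111, still not uniform 0

no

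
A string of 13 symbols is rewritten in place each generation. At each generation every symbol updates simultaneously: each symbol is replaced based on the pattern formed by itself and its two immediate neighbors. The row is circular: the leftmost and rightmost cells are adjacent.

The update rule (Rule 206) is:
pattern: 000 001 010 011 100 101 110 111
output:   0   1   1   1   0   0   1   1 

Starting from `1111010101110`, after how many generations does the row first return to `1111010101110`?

1

1111010101110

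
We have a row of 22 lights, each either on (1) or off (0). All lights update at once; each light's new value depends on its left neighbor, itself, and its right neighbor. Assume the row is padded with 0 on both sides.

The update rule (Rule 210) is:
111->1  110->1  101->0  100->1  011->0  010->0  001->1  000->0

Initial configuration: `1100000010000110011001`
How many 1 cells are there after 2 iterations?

11

0110000101001011101110
1011001000110001100111
count of 1: 11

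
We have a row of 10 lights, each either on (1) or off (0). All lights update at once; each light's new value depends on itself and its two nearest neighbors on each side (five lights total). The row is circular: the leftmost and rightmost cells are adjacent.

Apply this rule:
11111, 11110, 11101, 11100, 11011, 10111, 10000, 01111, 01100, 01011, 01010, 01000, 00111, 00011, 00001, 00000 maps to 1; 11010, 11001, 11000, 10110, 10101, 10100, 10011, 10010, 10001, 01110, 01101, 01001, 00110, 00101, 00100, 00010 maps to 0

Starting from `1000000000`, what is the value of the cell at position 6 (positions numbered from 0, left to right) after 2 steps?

0111111110
0111111110
position 6 holds 1

1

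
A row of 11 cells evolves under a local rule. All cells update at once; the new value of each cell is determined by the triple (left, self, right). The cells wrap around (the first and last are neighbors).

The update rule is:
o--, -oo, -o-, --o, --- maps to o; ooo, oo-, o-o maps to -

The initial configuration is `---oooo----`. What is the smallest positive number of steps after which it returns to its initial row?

oooo---oooo
----oooo---
ooooo---ooo
-----oooo--
oooooo---oo
------oooo-
ooooooo---o
-------oooo
oooooooo---
o-------ooo
-oooooooo--
oo-------oo
--oooooooo-
ooo-------o
---oooooooo
oooo-------
o---ooooooo
-oooo------
oo---oooooo
--oooo-----
ooo---ooooo
---oooo----

22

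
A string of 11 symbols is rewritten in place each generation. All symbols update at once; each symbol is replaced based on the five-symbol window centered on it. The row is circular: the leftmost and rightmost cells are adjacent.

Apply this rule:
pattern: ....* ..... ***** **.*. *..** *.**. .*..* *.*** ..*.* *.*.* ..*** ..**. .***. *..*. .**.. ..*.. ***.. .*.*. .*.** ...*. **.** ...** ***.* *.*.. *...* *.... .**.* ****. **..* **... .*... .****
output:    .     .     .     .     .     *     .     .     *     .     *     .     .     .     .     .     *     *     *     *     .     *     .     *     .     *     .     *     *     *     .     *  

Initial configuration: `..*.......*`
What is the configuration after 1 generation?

....*....*.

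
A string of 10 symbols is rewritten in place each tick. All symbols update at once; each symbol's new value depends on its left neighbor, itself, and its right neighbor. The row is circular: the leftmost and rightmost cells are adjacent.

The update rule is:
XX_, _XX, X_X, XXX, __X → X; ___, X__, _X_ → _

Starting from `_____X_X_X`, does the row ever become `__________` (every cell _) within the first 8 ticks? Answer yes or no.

no

____X_X_X_
___X_X_X__
__X_X_X___
_X_X_X____
X_X_X_____
_X_X_____X
X_X_____X_
_X_____X_X
tick 8 is _X_____X_X, still not uniform _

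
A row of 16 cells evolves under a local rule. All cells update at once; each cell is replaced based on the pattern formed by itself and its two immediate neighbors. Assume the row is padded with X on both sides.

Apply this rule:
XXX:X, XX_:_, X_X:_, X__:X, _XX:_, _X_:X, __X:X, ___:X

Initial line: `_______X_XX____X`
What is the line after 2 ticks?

XXXXXXXX___XXXX_
XXXXXXX_XXX_XX__

XXXXXXX_XXX_XX__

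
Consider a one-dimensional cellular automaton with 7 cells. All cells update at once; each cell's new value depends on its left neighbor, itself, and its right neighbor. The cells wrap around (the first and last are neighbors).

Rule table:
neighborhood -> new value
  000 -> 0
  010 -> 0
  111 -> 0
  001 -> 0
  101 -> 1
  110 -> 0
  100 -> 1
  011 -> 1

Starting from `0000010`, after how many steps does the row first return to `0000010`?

step 1: 0000001
step 2: 1000000
step 3: 0100000
step 4: 0010000
step 5: 0001000
step 6: 0000100
step 7: 0000010

7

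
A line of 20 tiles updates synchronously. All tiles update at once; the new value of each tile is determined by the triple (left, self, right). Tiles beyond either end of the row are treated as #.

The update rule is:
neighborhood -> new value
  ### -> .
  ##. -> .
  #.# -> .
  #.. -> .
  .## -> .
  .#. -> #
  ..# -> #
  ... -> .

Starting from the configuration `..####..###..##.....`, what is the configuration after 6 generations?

.#.#...##.....#...#.

generation 1: .#.....#....#......#
generation 2: .#....##...##.....#.
generation 3: .#...#....#......##.
generation 4: .#..##...##.....#...
generation 5: .#.#....#......##..#
generation 6: .#.#...##.....#...#.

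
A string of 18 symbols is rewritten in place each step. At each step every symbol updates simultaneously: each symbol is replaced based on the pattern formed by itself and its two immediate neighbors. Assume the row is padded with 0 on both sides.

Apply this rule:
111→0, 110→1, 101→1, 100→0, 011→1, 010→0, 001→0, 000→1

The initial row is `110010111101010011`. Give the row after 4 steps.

101110100010010101

110001100110100011
110101100111001011
111011100101000111
101110100010010101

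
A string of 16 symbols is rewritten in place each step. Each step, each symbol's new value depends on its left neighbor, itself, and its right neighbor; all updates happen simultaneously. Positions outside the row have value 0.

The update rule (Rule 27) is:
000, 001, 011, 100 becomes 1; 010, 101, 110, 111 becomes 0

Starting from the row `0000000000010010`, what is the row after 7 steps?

step 1: 1111111111101101
step 2: 1000000000001000
step 3: 0111111111110111
step 4: 1100000000000100
step 5: 1011111111111011
step 6: 0010000000000010
step 7: 1101111111111101

1101111111111101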